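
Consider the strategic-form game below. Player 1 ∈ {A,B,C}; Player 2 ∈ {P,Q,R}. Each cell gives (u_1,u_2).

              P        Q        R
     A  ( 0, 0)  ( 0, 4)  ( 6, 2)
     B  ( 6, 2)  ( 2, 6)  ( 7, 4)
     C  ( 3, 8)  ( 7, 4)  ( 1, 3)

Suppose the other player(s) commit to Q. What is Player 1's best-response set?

argmax u_1 = {C}

u_1(A vs Q) = 0
u_1(B vs Q) = 2
u_1(C vs Q) = 7
max payoff 7 at {C}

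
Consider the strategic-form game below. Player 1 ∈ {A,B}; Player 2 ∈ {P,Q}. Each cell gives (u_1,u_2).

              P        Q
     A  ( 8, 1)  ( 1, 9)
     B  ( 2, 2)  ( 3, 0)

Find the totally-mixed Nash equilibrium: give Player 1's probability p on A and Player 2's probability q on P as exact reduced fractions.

P1 mixes 1/5 on A; P2 mixes 1/4 on P

P1 indiff ⇒ q·8+(1-q)·1 = q·2+(1-q)·3 ⇒ q(6) = (1-q)(2) ⇒ q = 1/4
P2 indiff ⇒ p·1+(1-p)·2 = p·9+(1-p)·0 ⇒ p(-8) = (1-p)(-2) ⇒ p = 1/5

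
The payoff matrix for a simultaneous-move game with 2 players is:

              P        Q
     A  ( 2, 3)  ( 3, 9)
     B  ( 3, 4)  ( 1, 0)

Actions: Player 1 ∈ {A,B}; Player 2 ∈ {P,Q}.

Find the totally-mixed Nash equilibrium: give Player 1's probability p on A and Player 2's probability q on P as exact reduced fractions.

P1 indiff ⇒ q·2+(1-q)·3 = q·3+(1-q)·1 ⇒ q(-1) = (1-q)(-2) ⇒ q = 2/3
P2 indiff ⇒ p·3+(1-p)·4 = p·9+(1-p)·0 ⇒ p(-6) = (1-p)(-4) ⇒ p = 2/5

(p,q) = (2/5, 2/3)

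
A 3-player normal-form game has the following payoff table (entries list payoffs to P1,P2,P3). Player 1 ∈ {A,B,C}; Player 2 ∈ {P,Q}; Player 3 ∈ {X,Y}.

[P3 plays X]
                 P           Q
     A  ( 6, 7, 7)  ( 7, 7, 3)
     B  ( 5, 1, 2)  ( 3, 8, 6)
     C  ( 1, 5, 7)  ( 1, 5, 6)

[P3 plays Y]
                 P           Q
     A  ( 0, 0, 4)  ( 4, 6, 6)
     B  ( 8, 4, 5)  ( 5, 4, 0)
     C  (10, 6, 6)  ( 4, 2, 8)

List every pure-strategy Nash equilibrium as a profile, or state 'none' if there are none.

NE set: (A,P,X)

(A,P,X): NE
(A,P,Y): not NE [P1→C gives 10>0; P2→Q gives 6>0; P3→X gives 7>4]
(A,Q,X): not NE [P3→Y gives 6>3]
(A,Q,Y): not NE [P1→B gives 5>4]
(B,P,X): not NE [P1→A gives 6>5; P2→Q gives 8>1; P3→Y gives 5>2]
(B,P,Y): not NE [P1→C gives 10>8]
(B,Q,X): not NE [P1→A gives 7>3]
(B,Q,Y): not NE [P3→X gives 6>0]
(C,P,X): not NE [P1→A gives 6>1]
(C,P,Y): not NE [P3→X gives 7>6]
(C,Q,X): not NE [P1→A gives 7>1; P3→Y gives 8>6]
(C,Q,Y): not NE [P1→B gives 5>4; P2→P gives 6>2]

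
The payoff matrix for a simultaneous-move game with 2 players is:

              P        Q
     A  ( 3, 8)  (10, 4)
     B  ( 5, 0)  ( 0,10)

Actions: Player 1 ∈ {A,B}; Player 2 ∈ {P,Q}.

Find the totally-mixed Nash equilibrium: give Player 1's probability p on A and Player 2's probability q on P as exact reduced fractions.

P1 indiff ⇒ q·3+(1-q)·10 = q·5+(1-q)·0 ⇒ q(-2) = (1-q)(-10) ⇒ q = 5/6
P2 indiff ⇒ p·8+(1-p)·0 = p·4+(1-p)·10 ⇒ p(4) = (1-p)(10) ⇒ p = 5/7

p=5/7, q=5/6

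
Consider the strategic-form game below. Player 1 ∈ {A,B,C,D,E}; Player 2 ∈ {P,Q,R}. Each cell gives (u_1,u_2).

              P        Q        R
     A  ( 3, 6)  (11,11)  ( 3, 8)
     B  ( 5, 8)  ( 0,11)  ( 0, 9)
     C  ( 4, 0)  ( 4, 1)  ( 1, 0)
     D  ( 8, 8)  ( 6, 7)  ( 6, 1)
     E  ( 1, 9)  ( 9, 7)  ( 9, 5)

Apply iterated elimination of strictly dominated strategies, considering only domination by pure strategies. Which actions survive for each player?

Survivors P1:{A,D} P2:{P,Q}

P1 drop B (D beats it: P:8>5 Q:6>0 R:6>0)
P1 drop C (D beats it: P:8>4 Q:6>4 R:6>1)
P2 drop R (Q beats it: A:11>8 D:7>1 E:7>5)
P1 drop E (A beats it: P:3>1 Q:11>9)
P1→{A,D} P2→{P,Q}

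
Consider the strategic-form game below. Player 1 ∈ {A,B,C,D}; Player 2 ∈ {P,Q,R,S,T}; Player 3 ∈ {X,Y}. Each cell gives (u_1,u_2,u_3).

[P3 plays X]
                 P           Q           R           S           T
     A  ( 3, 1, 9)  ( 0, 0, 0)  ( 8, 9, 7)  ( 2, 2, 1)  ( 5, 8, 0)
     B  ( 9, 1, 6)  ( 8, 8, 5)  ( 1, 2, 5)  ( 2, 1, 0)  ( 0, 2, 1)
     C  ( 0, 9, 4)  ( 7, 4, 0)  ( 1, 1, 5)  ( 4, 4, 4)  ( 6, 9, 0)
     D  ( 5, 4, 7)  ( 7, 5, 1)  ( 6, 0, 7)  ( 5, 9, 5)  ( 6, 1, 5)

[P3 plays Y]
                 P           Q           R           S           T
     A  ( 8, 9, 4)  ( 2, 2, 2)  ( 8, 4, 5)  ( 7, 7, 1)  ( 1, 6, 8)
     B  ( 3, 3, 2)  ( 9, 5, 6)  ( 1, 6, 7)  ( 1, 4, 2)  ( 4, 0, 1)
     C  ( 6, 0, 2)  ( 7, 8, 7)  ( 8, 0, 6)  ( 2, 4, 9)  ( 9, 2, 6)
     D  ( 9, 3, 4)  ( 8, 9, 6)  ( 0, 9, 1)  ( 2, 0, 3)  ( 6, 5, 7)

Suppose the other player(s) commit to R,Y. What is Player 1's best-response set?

u_1(A vs R,Y) = 8
u_1(B vs R,Y) = 1
u_1(C vs R,Y) = 8
u_1(D vs R,Y) = 0
max payoff 8 at {A,C}

BR_1 = {A,C}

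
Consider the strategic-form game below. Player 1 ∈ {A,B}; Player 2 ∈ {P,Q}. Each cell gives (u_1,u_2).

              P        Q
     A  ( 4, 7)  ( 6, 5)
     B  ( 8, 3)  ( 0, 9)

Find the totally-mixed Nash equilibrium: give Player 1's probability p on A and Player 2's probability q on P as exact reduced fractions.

P1 indiff ⇒ q·4+(1-q)·6 = q·8+(1-q)·0 ⇒ q(-4) = (1-q)(-6) ⇒ q = 3/5
P2 indiff ⇒ p·7+(1-p)·3 = p·5+(1-p)·9 ⇒ p(2) = (1-p)(6) ⇒ p = 3/4

(p,q) = (3/4, 3/5)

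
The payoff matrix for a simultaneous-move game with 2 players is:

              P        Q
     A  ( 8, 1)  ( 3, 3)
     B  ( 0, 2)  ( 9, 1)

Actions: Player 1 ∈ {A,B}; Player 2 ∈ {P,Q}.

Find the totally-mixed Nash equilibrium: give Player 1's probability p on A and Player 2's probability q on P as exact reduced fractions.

P1 indiff ⇒ q·8+(1-q)·3 = q·0+(1-q)·9 ⇒ q(8) = (1-q)(6) ⇒ q = 3/7
P2 indiff ⇒ p·1+(1-p)·2 = p·3+(1-p)·1 ⇒ p(-2) = (1-p)(-1) ⇒ p = 1/3

P1 mixes 1/3 on A; P2 mixes 3/7 on P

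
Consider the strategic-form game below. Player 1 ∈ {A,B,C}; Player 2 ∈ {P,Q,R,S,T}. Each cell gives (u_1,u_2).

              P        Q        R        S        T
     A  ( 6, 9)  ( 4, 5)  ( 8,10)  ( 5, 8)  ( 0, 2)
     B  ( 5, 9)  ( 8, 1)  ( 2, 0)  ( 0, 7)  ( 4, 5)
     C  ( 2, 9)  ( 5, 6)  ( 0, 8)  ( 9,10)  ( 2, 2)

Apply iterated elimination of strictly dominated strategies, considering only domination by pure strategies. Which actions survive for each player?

P2 drop Q (P beats it: A:9>5 B:9>1 C:9>6)
P2 drop T (P beats it: A:9>2 B:9>5 C:9>2)
P1 drop B (A beats it: P:6>5 R:8>2 S:5>0)
P1→{A,C} P2→{P,R,S}

IESDS → P1:{A,C} P2:{P,R,S}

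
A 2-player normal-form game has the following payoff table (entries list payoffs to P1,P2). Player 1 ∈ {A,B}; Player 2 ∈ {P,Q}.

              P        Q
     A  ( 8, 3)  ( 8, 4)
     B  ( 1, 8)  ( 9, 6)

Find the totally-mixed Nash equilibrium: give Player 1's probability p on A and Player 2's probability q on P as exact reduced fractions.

P1 indiff ⇒ q·8+(1-q)·8 = q·1+(1-q)·9 ⇒ q(7) = (1-q)(1) ⇒ q = 1/8
P2 indiff ⇒ p·3+(1-p)·8 = p·4+(1-p)·6 ⇒ p(-1) = (1-p)(-2) ⇒ p = 2/3

(p,q) = (2/3, 1/8)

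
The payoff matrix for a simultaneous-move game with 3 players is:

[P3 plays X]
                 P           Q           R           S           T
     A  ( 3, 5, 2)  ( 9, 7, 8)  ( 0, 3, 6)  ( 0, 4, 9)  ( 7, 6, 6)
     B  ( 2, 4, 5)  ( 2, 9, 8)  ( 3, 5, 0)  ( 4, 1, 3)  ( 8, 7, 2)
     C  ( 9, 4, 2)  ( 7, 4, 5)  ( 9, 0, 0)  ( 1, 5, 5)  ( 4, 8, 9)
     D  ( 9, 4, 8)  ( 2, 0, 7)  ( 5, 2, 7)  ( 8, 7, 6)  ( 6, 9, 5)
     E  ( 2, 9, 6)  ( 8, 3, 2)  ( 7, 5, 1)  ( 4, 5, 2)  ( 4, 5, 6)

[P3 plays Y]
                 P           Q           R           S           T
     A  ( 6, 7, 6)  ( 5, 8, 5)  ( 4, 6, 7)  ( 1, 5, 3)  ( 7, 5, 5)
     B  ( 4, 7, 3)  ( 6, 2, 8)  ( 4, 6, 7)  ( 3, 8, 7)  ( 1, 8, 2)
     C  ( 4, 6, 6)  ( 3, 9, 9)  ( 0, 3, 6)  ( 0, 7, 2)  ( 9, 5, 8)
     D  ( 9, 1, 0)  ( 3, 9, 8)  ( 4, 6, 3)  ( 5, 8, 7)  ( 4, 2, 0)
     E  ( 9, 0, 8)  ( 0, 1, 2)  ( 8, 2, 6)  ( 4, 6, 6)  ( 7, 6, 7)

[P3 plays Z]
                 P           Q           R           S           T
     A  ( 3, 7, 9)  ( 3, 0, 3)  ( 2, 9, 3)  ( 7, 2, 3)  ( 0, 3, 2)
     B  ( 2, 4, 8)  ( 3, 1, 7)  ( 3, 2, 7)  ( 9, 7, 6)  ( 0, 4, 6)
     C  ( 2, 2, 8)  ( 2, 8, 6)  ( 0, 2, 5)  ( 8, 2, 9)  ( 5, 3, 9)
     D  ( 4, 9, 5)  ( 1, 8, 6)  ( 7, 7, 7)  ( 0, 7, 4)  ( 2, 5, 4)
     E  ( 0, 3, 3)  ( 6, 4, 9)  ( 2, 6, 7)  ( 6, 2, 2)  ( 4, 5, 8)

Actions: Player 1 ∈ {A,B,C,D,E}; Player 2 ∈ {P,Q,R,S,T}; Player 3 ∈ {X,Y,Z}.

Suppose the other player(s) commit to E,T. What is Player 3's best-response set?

u_3(X vs E,T) = 6
u_3(Y vs E,T) = 7
u_3(Z vs E,T) = 8
max payoff 8 at {Z}

BR_3 = {Z}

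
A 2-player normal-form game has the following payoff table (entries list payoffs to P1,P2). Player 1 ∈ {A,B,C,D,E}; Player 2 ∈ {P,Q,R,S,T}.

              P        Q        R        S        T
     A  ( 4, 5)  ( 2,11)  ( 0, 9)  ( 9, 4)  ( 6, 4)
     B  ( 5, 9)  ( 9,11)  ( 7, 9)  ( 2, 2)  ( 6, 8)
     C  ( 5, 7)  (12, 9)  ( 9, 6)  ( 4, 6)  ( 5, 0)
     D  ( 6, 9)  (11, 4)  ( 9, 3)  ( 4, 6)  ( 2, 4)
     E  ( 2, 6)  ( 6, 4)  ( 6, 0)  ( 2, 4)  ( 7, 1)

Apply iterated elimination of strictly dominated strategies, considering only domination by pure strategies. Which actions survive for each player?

Remaining: P1:{C,D} P2:{P,Q}

P2 drop R (Q beats it: A:11>9 B:11>9 C:9>6 D:4>3 E:4>0)
P2 drop S (P beats it: A:5>4 B:9>2 C:7>6 D:9>6 E:6>4)
P2 drop T (P beats it: A:5>4 B:9>8 C:7>0 D:9>4 E:6>1)
P1 drop A (B beats it: P:5>4 Q:9>2)
P1 drop B (D beats it: P:6>5 Q:11>9)
P1 drop E (C beats it: P:5>2 Q:12>6)
P1→{C,D} P2→{P,Q}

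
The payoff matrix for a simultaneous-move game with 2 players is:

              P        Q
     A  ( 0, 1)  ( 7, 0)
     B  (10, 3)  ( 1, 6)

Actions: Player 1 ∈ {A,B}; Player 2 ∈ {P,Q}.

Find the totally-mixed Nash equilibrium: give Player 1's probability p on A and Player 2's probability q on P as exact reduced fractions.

P1 indiff ⇒ q·0+(1-q)·7 = q·10+(1-q)·1 ⇒ q(-10) = (1-q)(-6) ⇒ q = 3/8
P2 indiff ⇒ p·1+(1-p)·3 = p·0+(1-p)·6 ⇒ p(1) = (1-p)(3) ⇒ p = 3/4

(p,q) = (3/4, 3/8)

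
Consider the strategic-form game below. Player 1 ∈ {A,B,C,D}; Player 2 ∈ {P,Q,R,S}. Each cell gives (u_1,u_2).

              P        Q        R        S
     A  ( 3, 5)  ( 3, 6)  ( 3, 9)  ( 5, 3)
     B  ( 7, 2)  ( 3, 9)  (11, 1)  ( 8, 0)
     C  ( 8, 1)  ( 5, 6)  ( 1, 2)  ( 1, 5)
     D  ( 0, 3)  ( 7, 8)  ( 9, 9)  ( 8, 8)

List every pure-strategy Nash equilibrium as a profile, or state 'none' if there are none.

No pure NE.

(A,P): not NE [P1→C gives 8>3; P2→R gives 9>5]
(A,Q): not NE [P1→D gives 7>3; P2→R gives 9>6]
(A,R): not NE [P1→B gives 11>3]
(A,S): not NE [P1→D gives 8>5; P2→R gives 9>3]
(B,P): not NE [P1→C gives 8>7; P2→Q gives 9>2]
(B,Q): not NE [P1→D gives 7>3]
(B,R): not NE [P2→Q gives 9>1]
(B,S): not NE [P2→Q gives 9>0]
(C,P): not NE [P2→Q gives 6>1]
(C,Q): not NE [P1→D gives 7>5]
(C,R): not NE [P1→B gives 11>1; P2→Q gives 6>2]
(C,S): not NE [P1→D gives 8>1; P2→Q gives 6>5]
(D,P): not NE [P1→C gives 8>0; P2→R gives 9>3]
(D,Q): not NE [P2→R gives 9>8]
(D,R): not NE [P1→B gives 11>9]
(D,S): not NE [P2→R gives 9>8]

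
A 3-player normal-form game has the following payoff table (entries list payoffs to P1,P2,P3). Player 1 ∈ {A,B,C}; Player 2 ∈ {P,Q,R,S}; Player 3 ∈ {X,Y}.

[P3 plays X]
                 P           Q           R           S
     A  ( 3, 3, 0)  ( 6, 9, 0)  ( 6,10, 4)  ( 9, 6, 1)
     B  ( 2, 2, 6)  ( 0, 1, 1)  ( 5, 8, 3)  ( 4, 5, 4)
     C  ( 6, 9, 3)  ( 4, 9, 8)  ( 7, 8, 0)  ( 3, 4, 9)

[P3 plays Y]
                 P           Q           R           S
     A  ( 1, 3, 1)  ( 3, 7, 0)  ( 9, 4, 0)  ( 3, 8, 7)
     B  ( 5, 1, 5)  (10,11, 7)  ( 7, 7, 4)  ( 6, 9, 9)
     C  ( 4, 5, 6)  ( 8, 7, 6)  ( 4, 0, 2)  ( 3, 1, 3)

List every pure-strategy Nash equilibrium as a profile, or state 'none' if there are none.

(A,P,X): not NE [P1→C gives 6>3; P2→R gives 10>3; P3→Y gives 1>0]
(A,P,Y): not NE [P1→B gives 5>1; P2→S gives 8>3]
(A,Q,X): not NE [P2→R gives 10>9]
(A,Q,Y): not NE [P1→B gives 10>3; P2→S gives 8>7]
(A,R,X): not NE [P1→C gives 7>6]
(A,R,Y): not NE [P2→S gives 8>4; P3→X gives 4>0]
(A,S,X): not NE [P2→R gives 10>6; P3→Y gives 7>1]
(A,S,Y): not NE [P1→B gives 6>3]
(B,P,X): not NE [P1→C gives 6>2; P2→R gives 8>2]
(B,P,Y): not NE [P2→Q gives 11>1; P3→X gives 6>5]
(B,Q,X): not NE [P1→A gives 6>0; P2→R gives 8>1; P3→Y gives 7>1]
(B,Q,Y): NE
(B,R,X): not NE [P1→C gives 7>5; P3→Y gives 4>3]
(B,R,Y): not NE [P1→A gives 9>7; P2→Q gives 11>7]
(B,S,X): not NE [P1→A gives 9>4; P2→R gives 8>5; P3→Y gives 9>4]
(B,S,Y): not NE [P2→Q gives 11>9]
(C,P,X): not NE [P3→Y gives 6>3]
(C,P,Y): not NE [P1→B gives 5>4; P2→Q gives 7>5]
(C,Q,X): not NE [P1→A gives 6>4]
(C,Q,Y): not NE [P1→B gives 10>8; P3→X gives 8>6]
(C,R,X): not NE [P2→Q gives 9>8; P3→Y gives 2>0]
(C,R,Y): not NE [P1→A gives 9>4; P2→Q gives 7>0]
(C,S,X): not NE [P1→A gives 9>3; P2→Q gives 9>4]
(C,S,Y): not NE [P1→B gives 6>3; P2→Q gives 7>1; P3→X gives 9>3]

PSNE = {(B,Q,Y)}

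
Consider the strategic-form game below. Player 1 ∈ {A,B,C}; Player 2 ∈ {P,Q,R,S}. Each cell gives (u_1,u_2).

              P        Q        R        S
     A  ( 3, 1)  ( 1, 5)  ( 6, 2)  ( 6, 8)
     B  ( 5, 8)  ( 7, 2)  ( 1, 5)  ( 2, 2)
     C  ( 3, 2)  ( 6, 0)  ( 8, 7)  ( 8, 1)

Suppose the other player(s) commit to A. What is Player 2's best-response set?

P2 best: {S}

u_2(P vs A) = 1
u_2(Q vs A) = 5
u_2(R vs A) = 2
u_2(S vs A) = 8
max payoff 8 at {S}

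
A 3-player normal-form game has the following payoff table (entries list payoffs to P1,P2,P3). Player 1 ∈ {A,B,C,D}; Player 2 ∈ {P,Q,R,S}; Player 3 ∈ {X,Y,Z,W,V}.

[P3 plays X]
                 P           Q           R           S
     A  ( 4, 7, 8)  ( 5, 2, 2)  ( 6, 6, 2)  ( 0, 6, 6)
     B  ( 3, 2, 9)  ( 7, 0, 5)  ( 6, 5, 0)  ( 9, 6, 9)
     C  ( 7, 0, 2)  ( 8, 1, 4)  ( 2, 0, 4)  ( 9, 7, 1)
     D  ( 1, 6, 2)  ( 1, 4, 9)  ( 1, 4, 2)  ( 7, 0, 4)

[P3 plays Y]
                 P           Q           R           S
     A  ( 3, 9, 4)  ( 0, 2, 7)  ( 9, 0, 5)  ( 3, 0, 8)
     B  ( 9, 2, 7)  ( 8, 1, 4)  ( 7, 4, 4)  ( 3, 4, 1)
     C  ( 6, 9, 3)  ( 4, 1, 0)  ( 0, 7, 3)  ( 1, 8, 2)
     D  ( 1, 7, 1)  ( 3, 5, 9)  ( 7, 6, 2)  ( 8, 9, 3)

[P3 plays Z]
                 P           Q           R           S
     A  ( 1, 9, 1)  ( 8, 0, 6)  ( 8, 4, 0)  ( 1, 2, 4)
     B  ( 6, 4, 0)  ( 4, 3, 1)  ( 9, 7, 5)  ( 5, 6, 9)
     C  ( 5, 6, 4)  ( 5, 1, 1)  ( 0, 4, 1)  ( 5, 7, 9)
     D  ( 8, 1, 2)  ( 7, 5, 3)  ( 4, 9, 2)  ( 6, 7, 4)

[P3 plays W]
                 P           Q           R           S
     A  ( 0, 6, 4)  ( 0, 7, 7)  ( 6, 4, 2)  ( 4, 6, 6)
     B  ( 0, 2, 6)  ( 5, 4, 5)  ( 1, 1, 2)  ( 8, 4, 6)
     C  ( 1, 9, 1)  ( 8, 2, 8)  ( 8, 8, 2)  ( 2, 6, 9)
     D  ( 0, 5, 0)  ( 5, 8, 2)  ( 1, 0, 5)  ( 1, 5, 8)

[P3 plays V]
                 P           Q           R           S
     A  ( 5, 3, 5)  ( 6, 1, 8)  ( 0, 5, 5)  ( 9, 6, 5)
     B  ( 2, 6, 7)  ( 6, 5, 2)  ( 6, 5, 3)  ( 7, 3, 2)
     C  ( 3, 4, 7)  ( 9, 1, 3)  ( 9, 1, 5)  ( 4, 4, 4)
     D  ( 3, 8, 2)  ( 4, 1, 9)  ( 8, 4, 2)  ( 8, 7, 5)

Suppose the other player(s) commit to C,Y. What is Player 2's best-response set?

BR_2 = {P}

u_2(P vs C,Y) = 9
u_2(Q vs C,Y) = 1
u_2(R vs C,Y) = 7
u_2(S vs C,Y) = 8
max payoff 9 at {P}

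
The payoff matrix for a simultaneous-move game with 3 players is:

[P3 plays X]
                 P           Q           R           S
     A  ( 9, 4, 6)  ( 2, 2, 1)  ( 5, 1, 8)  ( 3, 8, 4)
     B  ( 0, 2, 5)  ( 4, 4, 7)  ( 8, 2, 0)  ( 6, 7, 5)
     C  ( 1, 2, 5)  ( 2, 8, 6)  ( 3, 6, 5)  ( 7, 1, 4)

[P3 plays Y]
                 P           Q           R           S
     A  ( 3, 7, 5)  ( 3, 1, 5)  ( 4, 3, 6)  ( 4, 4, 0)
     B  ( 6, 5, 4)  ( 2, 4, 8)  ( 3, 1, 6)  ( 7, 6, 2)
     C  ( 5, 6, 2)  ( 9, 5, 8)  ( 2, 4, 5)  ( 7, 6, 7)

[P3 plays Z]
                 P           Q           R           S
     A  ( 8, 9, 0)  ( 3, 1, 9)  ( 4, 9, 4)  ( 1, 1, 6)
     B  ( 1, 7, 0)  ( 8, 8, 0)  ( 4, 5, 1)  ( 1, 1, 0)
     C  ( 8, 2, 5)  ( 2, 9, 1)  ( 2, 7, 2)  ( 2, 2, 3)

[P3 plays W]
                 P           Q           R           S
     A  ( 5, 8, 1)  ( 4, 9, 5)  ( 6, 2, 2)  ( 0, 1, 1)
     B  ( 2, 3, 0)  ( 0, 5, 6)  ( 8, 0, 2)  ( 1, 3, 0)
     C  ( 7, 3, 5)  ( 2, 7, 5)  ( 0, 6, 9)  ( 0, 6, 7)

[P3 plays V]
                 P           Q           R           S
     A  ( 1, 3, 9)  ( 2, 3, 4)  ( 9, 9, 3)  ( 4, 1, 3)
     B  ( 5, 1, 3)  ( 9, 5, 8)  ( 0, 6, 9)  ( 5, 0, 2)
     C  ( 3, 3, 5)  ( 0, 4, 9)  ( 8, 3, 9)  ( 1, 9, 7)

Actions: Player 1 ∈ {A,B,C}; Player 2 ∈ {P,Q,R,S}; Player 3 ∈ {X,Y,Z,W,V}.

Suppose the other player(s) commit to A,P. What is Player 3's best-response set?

P3 best: {V}

u_3(X vs A,P) = 6
u_3(Y vs A,P) = 5
u_3(Z vs A,P) = 0
u_3(W vs A,P) = 1
u_3(V vs A,P) = 9
max payoff 9 at {V}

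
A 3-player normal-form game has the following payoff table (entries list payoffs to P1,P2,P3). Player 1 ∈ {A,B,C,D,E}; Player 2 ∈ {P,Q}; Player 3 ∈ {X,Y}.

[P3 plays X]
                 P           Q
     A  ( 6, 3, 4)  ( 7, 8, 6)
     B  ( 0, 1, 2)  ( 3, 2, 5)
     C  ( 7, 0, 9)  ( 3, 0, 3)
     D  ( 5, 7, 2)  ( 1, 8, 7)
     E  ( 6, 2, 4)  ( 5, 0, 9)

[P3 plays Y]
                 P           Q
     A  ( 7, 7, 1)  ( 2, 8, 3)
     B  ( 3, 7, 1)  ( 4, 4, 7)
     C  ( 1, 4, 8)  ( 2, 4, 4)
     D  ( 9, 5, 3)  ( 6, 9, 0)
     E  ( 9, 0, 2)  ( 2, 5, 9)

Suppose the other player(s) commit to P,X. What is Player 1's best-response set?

argmax u_1 = {C}

u_1(A vs P,X) = 6
u_1(B vs P,X) = 0
u_1(C vs P,X) = 7
u_1(D vs P,X) = 5
u_1(E vs P,X) = 6
max payoff 7 at {C}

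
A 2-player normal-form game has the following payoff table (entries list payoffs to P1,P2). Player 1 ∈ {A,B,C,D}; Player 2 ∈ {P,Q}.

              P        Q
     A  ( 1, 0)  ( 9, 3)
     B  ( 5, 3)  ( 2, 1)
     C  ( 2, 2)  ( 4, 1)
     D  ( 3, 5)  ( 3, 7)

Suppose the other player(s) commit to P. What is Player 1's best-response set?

u_1(A vs P) = 1
u_1(B vs P) = 5
u_1(C vs P) = 2
u_1(D vs P) = 3
max payoff 5 at {B}

P1 best: {B}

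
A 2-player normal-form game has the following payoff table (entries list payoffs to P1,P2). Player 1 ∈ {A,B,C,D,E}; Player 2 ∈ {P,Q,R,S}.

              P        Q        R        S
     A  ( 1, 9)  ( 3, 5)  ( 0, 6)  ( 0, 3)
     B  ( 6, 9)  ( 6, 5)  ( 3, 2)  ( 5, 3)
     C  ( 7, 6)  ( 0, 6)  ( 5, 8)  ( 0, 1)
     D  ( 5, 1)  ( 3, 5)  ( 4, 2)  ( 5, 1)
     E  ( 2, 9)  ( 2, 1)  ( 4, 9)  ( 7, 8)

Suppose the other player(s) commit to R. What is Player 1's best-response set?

u_1(A vs R) = 0
u_1(B vs R) = 3
u_1(C vs R) = 5
u_1(D vs R) = 4
u_1(E vs R) = 4
max payoff 5 at {C}

P1 best: {C}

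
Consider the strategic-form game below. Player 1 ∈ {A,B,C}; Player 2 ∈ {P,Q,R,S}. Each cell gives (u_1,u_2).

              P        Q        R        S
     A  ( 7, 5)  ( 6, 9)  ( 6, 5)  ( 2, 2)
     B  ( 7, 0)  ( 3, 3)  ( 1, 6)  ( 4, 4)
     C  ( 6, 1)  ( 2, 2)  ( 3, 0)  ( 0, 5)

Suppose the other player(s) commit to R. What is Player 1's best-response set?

u_1(A vs R) = 6
u_1(B vs R) = 1
u_1(C vs R) = 3
max payoff 6 at {A}

argmax u_1 = {A}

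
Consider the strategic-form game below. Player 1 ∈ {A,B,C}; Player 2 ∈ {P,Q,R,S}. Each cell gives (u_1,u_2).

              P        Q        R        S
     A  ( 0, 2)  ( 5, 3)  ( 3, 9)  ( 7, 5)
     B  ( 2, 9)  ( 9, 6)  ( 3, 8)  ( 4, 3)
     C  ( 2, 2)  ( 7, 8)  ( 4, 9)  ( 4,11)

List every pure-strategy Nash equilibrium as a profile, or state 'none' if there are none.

(A,P): not NE [P1→C gives 2>0; P2→R gives 9>2]
(A,Q): not NE [P1→B gives 9>5; P2→R gives 9>3]
(A,R): not NE [P1→C gives 4>3]
(A,S): not NE [P2→R gives 9>5]
(B,P): NE
(B,Q): not NE [P2→P gives 9>6]
(B,R): not NE [P1→C gives 4>3; P2→P gives 9>8]
(B,S): not NE [P1→A gives 7>4; P2→P gives 9>3]
(C,P): not NE [P2→S gives 11>2]
(C,Q): not NE [P1→B gives 9>7; P2→S gives 11>8]
(C,R): not NE [P2→S gives 11>9]
(C,S): not NE [P1→A gives 7>4]

NE set: (B,P)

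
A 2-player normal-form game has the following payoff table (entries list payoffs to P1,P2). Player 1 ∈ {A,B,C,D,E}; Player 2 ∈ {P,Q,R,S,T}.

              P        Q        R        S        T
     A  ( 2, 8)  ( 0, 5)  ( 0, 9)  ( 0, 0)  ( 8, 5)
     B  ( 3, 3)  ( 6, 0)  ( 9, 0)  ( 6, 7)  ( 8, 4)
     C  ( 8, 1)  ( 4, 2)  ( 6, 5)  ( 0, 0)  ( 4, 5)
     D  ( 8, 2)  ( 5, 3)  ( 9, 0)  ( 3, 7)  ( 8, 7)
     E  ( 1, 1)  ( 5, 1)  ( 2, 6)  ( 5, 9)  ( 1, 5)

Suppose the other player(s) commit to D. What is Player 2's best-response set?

argmax u_2 = {S,T}

u_2(P vs D) = 2
u_2(Q vs D) = 3
u_2(R vs D) = 0
u_2(S vs D) = 7
u_2(T vs D) = 7
max payoff 7 at {S,T}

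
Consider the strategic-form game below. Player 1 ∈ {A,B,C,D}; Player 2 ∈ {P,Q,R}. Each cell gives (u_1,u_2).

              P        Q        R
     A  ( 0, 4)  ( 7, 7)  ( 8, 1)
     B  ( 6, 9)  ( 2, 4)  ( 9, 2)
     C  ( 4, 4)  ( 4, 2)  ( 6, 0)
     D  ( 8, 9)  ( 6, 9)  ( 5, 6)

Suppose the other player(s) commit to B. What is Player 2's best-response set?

u_2(P vs B) = 9
u_2(Q vs B) = 4
u_2(R vs B) = 2
max payoff 9 at {P}

P2 best: {P}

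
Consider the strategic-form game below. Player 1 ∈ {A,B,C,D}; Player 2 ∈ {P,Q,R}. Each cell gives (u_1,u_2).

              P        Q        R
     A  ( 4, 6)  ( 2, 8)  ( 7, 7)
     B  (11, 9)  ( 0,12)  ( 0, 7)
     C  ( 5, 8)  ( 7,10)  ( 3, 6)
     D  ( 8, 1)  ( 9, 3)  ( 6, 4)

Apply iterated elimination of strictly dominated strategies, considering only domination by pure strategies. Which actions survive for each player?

P1 drop C (D beats it: P:8>5 Q:9>7 R:6>3)
P2 drop P (Q beats it: A:8>6 B:12>9 D:3>1)
P1 drop B (A beats it: Q:2>0 R:7>0)
P1→{A,D} P2→{Q,R}

Survivors P1:{A,D} P2:{Q,R}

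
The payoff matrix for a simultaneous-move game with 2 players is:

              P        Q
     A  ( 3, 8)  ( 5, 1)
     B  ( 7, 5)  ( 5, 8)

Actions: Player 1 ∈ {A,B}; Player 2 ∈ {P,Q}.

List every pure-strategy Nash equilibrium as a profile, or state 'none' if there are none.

PSNE = {(B,Q)}

(A,P): not NE [P1→B gives 7>3]
(A,Q): not NE [P2→P gives 8>1]
(B,P): not NE [P2→Q gives 8>5]
(B,Q): NE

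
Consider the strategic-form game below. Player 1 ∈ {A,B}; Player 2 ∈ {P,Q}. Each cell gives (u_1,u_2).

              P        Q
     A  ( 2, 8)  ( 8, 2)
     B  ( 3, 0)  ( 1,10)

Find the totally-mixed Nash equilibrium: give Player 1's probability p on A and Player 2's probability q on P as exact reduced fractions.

p=5/8, q=7/8

P1 indiff ⇒ q·2+(1-q)·8 = q·3+(1-q)·1 ⇒ q(-1) = (1-q)(-7) ⇒ q = 7/8
P2 indiff ⇒ p·8+(1-p)·0 = p·2+(1-p)·10 ⇒ p(6) = (1-p)(10) ⇒ p = 5/8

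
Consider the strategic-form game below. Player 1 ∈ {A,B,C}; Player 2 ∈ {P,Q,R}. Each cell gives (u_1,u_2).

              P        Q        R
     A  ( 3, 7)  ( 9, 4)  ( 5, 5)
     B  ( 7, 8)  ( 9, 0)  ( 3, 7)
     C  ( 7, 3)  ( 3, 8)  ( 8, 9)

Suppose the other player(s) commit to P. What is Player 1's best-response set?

argmax u_1 = {B,C}

u_1(A vs P) = 3
u_1(B vs P) = 7
u_1(C vs P) = 7
max payoff 7 at {B,C}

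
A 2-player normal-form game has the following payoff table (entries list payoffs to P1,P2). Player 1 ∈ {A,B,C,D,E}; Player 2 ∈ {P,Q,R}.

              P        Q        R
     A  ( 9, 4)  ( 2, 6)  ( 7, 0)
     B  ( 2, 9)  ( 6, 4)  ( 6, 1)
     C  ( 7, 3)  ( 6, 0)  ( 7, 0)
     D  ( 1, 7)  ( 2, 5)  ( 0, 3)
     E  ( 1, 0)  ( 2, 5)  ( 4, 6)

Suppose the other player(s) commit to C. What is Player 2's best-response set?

u_2(P vs C) = 3
u_2(Q vs C) = 0
u_2(R vs C) = 0
max payoff 3 at {P}

argmax u_2 = {P}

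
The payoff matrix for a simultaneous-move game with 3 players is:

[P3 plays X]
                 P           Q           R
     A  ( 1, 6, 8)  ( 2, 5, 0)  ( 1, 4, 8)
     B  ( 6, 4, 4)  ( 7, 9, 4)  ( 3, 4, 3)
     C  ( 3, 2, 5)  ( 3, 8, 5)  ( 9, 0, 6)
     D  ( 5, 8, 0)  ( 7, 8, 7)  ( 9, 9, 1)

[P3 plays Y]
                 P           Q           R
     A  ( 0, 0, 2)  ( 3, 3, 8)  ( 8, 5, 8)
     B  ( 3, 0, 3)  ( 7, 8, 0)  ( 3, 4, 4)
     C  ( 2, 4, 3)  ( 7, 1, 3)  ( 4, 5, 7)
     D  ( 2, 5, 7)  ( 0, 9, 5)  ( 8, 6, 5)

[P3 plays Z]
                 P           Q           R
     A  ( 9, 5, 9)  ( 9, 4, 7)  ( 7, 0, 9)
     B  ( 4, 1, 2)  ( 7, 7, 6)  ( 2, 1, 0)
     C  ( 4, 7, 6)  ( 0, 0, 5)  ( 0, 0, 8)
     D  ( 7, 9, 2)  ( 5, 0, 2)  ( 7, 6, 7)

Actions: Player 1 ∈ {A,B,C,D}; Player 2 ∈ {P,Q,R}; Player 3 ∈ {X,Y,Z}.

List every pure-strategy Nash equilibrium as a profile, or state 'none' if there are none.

(A,P,X): not NE [P1→B gives 6>1; P3→Z gives 9>8]
(A,P,Y): not NE [P1→B gives 3>0; P2→R gives 5>0; P3→Z gives 9>2]
(A,P,Z): NE
(A,Q,X): not NE [P1→D gives 7>2; P2→P gives 6>5; P3→Y gives 8>0]
(A,Q,Y): not NE [P1→C gives 7>3; P2→R gives 5>3]
(A,Q,Z): not NE [P2→P gives 5>4; P3→Y gives 8>7]
(A,R,X): not NE [P1→D gives 9>1; P2→P gives 6>4; P3→Z gives 9>8]
(A,R,Y): not NE [P3→Z gives 9>8]
(A,R,Z): not NE [P2→P gives 5>0]
(B,P,X): not NE [P2→Q gives 9>4]
(B,P,Y): not NE [P2→Q gives 8>0; P3→X gives 4>3]
(B,P,Z): not NE [P1→A gives 9>4; P2→Q gives 7>1; P3→X gives 4>2]
(B,Q,X): not NE [P3→Z gives 6>4]
(B,Q,Y): not NE [P3→Z gives 6>0]
(B,Q,Z): not NE [P1→A gives 9>7]
(B,R,X): not NE [P1→D gives 9>3; P2→Q gives 9>4; P3→Y gives 4>3]
(B,R,Y): not NE [P1→D gives 8>3; P2→Q gives 8>4]
(B,R,Z): not NE [P1→D gives 7>2; P2→Q gives 7>1; P3→Y gives 4>0]
(C,P,X): not NE [P1→B gives 6>3; P2→Q gives 8>2; P3→Z gives 6>5]
(C,P,Y): not NE [P1→B gives 3>2; P2→R gives 5>4; P3→Z gives 6>3]
(C,P,Z): not NE [P1→A gives 9>4]
(C,Q,X): not NE [P1→D gives 7>3]
(C,Q,Y): not NE [P2→R gives 5>1; P3→Z gives 5>3]
(C,Q,Z): not NE [P1→A gives 9>0; P2→P gives 7>0]
(C,R,X): not NE [P2→Q gives 8>0; P3→Z gives 8>6]
(C,R,Y): not NE [P1→D gives 8>4; P3→Z gives 8>7]
(C,R,Z): not NE [P1→D gives 7>0; P2→P gives 7>0]
(D,P,X): not NE [P1→B gives 6>5; P2→R gives 9>8; P3→Y gives 7>0]
(D,P,Y): not NE [P1→B gives 3>2; P2→Q gives 9>5]
(D,P,Z): not NE [P1→A gives 9>7; P3→Y gives 7>2]
(D,Q,X): not NE [P2→R gives 9>8]
(D,Q,Y): not NE [P1→C gives 7>0; P3→X gives 7>5]
(D,Q,Z): not NE [P1→A gives 9>5; P2→P gives 9>0; P3→X gives 7>2]
(D,R,X): not NE [P3→Z gives 7>1]
(D,R,Y): not NE [P2→Q gives 9>6; P3→Z gives 7>5]
(D,R,Z): not NE [P2→P gives 9>6]

NE set: (A,P,Z)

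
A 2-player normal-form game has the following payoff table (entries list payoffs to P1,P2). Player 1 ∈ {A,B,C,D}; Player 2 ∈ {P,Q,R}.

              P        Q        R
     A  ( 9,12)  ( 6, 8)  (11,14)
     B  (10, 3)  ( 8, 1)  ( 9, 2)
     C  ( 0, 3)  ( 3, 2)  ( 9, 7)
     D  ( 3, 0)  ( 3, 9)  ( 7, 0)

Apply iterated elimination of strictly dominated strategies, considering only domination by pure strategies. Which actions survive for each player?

P1 drop C (A beats it: P:9>0 Q:6>3 R:11>9)
P1 drop D (A beats it: P:9>3 Q:6>3 R:11>7)
P2 drop Q (P beats it: A:12>8 B:3>1)
P1→{A,B} P2→{P,R}

Remaining: P1:{A,B} P2:{P,R}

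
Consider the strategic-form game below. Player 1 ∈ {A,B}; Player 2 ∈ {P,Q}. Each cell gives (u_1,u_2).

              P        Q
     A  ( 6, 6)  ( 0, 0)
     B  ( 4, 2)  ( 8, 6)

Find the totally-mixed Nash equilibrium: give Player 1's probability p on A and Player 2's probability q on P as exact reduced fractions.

P1 indiff ⇒ q·6+(1-q)·0 = q·4+(1-q)·8 ⇒ q(2) = (1-q)(8) ⇒ q = 4/5
P2 indiff ⇒ p·6+(1-p)·2 = p·0+(1-p)·6 ⇒ p(6) = (1-p)(4) ⇒ p = 2/5

(p,q) = (2/5, 4/5)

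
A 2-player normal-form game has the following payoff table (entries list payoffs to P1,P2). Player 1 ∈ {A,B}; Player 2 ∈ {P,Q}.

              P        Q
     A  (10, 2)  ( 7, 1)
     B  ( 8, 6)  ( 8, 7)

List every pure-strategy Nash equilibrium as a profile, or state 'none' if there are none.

(A,P): NE
(A,Q): not NE [P1→B gives 8>7; P2→P gives 2>1]
(B,P): not NE [P1→A gives 10>8; P2→Q gives 7>6]
(B,Q): NE

NE set: (A,P), (B,Q)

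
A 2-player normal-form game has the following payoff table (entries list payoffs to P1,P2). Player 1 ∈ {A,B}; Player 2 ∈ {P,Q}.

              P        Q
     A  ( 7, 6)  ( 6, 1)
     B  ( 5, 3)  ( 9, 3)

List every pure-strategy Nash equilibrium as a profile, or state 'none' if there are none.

(A,P): NE
(A,Q): not NE [P1→B gives 9>6; P2→P gives 6>1]
(B,P): not NE [P1→A gives 7>5]
(B,Q): NE

Nash profiles: (A,P), (B,Q)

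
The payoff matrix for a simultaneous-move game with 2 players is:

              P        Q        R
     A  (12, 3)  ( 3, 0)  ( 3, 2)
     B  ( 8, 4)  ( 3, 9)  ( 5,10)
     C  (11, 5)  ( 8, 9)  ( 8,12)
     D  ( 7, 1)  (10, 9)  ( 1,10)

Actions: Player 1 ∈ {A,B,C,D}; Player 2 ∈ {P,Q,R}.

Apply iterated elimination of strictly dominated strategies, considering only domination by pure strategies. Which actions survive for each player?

Survivors P1:{A,C} P2:{P,R}

P1 drop B (C beats it: P:11>8 Q:8>3 R:8>5)
P2 drop Q (R beats it: A:2>0 C:12>9 D:10>9)
P1 drop D (A beats it: P:12>7 R:3>1)
P1→{A,C} P2→{P,R}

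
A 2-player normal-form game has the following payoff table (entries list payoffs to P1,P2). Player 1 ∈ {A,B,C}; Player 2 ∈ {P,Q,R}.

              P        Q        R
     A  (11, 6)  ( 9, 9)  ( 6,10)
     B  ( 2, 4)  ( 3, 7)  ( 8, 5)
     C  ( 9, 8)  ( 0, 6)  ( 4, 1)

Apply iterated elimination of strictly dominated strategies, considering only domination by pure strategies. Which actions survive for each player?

IESDS → P1:{A,B} P2:{Q,R}

P1 drop C (A beats it: P:11>9 Q:9>0 R:6>4)
P2 drop P (Q beats it: A:9>6 B:7>4)
P1→{A,B} P2→{Q,R}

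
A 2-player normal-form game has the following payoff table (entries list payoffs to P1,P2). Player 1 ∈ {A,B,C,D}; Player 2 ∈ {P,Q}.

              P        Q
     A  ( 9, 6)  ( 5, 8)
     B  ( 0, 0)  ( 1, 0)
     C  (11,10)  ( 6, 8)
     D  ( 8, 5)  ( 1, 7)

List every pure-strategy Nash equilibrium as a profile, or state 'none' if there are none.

Nash profiles: (C,P)

(A,P): not NE [P1→C gives 11>9; P2→Q gives 8>6]
(A,Q): not NE [P1→C gives 6>5]
(B,P): not NE [P1→C gives 11>0]
(B,Q): not NE [P1→C gives 6>1]
(C,P): NE
(C,Q): not NE [P2→P gives 10>8]
(D,P): not NE [P1→C gives 11>8; P2→Q gives 7>5]
(D,Q): not NE [P1→C gives 6>1]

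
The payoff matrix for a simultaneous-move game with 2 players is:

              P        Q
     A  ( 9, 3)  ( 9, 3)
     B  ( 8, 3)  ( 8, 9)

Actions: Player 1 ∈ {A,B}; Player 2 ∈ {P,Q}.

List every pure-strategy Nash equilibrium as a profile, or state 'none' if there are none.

NE set: (A,P), (A,Q)

(A,P): NE
(A,Q): NE
(B,P): not NE [P1→A gives 9>8; P2→Q gives 9>3]
(B,Q): not NE [P1→A gives 9>8]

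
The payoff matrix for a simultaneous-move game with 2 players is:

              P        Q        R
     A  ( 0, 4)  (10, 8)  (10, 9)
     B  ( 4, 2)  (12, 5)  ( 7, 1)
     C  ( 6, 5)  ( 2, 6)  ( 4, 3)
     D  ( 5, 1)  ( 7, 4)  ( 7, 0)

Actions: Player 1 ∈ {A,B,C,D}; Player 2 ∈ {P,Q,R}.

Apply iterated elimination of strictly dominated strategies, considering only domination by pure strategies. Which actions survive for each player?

Survivors P1:{A,B} P2:{Q,R}

P2 drop P (Q beats it: A:8>4 B:5>2 C:6>5 D:4>1)
P1 drop C (A beats it: Q:10>2 R:10>4)
P1 drop D (A beats it: Q:10>7 R:10>7)
P1→{A,B} P2→{Q,R}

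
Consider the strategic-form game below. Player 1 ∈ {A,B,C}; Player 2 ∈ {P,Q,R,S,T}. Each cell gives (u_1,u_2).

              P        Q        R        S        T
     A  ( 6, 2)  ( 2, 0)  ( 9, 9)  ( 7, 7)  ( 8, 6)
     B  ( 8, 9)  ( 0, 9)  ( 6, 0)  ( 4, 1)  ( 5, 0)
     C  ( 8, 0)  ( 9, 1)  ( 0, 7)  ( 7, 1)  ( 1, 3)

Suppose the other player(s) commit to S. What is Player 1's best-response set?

u_1(A vs S) = 7
u_1(B vs S) = 4
u_1(C vs S) = 7
max payoff 7 at {A,C}

P1 best: {A,C}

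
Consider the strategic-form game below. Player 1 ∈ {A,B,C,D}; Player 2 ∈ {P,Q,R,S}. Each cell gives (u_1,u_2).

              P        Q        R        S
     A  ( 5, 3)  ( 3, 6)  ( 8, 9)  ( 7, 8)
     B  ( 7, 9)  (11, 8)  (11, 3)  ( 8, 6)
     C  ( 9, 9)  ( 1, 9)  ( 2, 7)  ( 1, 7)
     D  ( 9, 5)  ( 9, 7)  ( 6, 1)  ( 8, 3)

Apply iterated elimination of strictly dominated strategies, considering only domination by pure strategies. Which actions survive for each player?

Remaining: P1:{B,C,D} P2:{P,Q}

P1 drop A (B beats it: P:7>5 Q:11>3 R:11>8 S:8>7)
P2 drop R (P beats it: B:9>3 C:9>7 D:5>1)
P2 drop S (P beats it: B:9>6 C:9>7 D:5>3)
P1→{B,C,D} P2→{P,Q}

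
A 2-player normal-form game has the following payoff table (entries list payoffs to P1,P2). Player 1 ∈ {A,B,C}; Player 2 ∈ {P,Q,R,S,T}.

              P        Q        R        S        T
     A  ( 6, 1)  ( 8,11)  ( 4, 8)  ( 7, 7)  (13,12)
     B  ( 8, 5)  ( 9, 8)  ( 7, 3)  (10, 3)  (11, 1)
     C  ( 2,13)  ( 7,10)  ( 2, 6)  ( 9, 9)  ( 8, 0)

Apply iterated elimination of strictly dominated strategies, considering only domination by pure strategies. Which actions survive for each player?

P1 drop C (B beats it: P:8>2 Q:9>7 R:7>2 S:10>9 T:11>8)
P2 drop P (Q beats it: A:11>1 B:8>5)
P2 drop R (Q beats it: A:11>8 B:8>3)
P2 drop S (Q beats it: A:11>7 B:8>3)
P1→{A,B} P2→{Q,T}

Remaining: P1:{A,B} P2:{Q,T}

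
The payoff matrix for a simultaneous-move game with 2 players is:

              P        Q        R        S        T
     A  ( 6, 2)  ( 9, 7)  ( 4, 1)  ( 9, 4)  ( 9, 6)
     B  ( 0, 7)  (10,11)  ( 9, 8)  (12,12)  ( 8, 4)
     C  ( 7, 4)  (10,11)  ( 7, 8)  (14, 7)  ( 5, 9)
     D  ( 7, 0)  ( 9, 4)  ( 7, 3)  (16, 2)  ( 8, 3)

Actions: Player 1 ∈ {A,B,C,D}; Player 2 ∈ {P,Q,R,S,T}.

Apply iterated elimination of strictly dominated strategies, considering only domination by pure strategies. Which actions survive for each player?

Remaining: P1:{B,C,D} P2:{Q,S}

P2 drop P (Q beats it: A:7>2 B:11>7 C:11>4 D:4>0)
P2 drop R (Q beats it: A:7>1 B:11>8 C:11>8 D:4>3)
P2 drop T (Q beats it: A:7>6 B:11>4 C:11>9 D:4>3)
P1 drop A (B beats it: Q:10>9 S:12>9)
P1→{B,C,D} P2→{Q,S}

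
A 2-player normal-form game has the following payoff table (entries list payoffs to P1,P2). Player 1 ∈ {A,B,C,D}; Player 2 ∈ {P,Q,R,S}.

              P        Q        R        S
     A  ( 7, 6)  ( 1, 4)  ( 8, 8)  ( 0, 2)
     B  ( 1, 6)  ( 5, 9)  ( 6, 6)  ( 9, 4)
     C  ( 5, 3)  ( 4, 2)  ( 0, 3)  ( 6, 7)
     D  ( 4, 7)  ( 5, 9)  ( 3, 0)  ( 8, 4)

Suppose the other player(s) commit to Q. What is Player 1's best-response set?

argmax u_1 = {B,D}

u_1(A vs Q) = 1
u_1(B vs Q) = 5
u_1(C vs Q) = 4
u_1(D vs Q) = 5
max payoff 5 at {B,D}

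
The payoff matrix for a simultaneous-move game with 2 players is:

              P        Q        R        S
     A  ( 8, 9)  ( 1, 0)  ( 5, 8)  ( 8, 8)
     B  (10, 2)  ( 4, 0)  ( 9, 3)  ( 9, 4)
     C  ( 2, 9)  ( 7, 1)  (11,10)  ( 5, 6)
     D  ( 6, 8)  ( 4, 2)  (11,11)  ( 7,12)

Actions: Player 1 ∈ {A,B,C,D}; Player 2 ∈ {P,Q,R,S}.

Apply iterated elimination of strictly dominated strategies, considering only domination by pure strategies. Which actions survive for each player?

Survivors P1:{B,C,D} P2:{R,S}

P1 drop A (B beats it: P:10>8 Q:4>1 R:9>5 S:9>8)
P2 drop P (R beats it: B:3>2 C:10>9 D:11>8)
P2 drop Q (R beats it: B:3>0 C:10>1 D:11>2)
P1→{B,C,D} P2→{R,S}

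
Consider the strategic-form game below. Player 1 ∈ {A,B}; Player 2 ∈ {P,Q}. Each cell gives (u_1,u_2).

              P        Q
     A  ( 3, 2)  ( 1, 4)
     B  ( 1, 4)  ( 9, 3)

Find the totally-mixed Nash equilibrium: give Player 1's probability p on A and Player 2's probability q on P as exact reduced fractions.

P1 mixes 1/3 on A; P2 mixes 4/5 on P

P1 indiff ⇒ q·3+(1-q)·1 = q·1+(1-q)·9 ⇒ q(2) = (1-q)(8) ⇒ q = 4/5
P2 indiff ⇒ p·2+(1-p)·4 = p·4+(1-p)·3 ⇒ p(-2) = (1-p)(-1) ⇒ p = 1/3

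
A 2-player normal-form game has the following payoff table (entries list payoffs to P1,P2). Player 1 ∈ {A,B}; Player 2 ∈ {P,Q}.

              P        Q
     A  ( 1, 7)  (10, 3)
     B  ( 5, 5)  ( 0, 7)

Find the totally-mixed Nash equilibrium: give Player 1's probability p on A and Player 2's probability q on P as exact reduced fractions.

p=1/3, q=5/7

P1 indiff ⇒ q·1+(1-q)·10 = q·5+(1-q)·0 ⇒ q(-4) = (1-q)(-10) ⇒ q = 5/7
P2 indiff ⇒ p·7+(1-p)·5 = p·3+(1-p)·7 ⇒ p(4) = (1-p)(2) ⇒ p = 1/3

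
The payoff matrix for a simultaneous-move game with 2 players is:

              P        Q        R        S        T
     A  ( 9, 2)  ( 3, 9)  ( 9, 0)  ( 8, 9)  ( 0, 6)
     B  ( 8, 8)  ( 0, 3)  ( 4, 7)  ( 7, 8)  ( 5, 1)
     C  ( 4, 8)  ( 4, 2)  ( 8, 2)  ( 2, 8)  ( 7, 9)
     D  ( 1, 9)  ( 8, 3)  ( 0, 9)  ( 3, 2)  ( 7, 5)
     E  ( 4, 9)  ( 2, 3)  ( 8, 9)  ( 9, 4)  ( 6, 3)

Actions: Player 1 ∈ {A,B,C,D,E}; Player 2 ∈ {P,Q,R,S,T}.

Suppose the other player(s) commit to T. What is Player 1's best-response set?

u_1(A vs T) = 0
u_1(B vs T) = 5
u_1(C vs T) = 7
u_1(D vs T) = 7
u_1(E vs T) = 6
max payoff 7 at {C,D}

P1 best: {C,D}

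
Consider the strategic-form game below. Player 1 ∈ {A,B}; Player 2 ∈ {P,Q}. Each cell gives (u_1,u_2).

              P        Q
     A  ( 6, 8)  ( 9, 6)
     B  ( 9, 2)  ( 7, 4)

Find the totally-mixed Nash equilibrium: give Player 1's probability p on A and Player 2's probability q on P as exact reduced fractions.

P1 mixes 1/2 on A; P2 mixes 2/5 on P

P1 indiff ⇒ q·6+(1-q)·9 = q·9+(1-q)·7 ⇒ q(-3) = (1-q)(-2) ⇒ q = 2/5
P2 indiff ⇒ p·8+(1-p)·2 = p·6+(1-p)·4 ⇒ p(2) = (1-p)(2) ⇒ p = 1/2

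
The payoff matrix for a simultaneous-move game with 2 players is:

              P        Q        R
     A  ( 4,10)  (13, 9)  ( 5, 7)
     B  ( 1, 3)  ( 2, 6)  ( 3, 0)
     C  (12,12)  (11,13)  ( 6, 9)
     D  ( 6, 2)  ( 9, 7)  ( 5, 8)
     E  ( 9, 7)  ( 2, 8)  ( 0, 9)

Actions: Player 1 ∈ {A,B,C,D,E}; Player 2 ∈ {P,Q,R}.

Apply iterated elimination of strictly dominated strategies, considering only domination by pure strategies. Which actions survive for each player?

IESDS → P1:{A,C} P2:{P,Q}

P1 drop B (A beats it: P:4>1 Q:13>2 R:5>3)
P1 drop D (C beats it: P:12>6 Q:11>9 R:6>5)
P1 drop E (C beats it: P:12>9 Q:11>2 R:6>0)
P2 drop R (P beats it: A:10>7 C:12>9)
P1→{A,C} P2→{P,Q}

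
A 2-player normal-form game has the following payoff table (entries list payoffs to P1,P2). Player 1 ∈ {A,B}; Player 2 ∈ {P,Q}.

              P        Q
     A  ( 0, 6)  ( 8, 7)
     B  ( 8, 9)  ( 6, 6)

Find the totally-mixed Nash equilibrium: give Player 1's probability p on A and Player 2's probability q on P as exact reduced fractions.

(p,q) = (3/4, 1/5)

P1 indiff ⇒ q·0+(1-q)·8 = q·8+(1-q)·6 ⇒ q(-8) = (1-q)(-2) ⇒ q = 1/5
P2 indiff ⇒ p·6+(1-p)·9 = p·7+(1-p)·6 ⇒ p(-1) = (1-p)(-3) ⇒ p = 3/4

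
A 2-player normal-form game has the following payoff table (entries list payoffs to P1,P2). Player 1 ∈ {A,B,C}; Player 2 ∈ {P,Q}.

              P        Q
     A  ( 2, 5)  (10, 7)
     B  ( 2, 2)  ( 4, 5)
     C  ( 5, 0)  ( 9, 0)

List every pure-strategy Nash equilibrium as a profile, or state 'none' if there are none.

(A,P): not NE [P1→C gives 5>2; P2→Q gives 7>5]
(A,Q): NE
(B,P): not NE [P1→C gives 5>2; P2→Q gives 5>2]
(B,Q): not NE [P1→A gives 10>4]
(C,P): NE
(C,Q): not NE [P1→A gives 10>9]

Nash profiles: (A,Q), (C,P)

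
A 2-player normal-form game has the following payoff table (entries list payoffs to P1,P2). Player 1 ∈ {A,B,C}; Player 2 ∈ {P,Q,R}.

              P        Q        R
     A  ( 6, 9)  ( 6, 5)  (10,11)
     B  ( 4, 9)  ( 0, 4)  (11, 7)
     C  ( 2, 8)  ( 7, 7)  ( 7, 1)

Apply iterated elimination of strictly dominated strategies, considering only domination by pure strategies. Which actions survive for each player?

P2 drop Q (P beats it: A:9>5 B:9>4 C:8>7)
P1 drop C (A beats it: P:6>2 R:10>7)
P1→{A,B} P2→{P,R}

Remaining: P1:{A,B} P2:{P,R}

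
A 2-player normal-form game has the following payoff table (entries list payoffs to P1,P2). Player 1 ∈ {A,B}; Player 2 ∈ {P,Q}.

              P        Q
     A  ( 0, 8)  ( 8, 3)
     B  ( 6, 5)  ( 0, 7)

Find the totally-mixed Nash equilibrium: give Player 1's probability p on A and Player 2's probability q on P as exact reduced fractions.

(p,q) = (2/7, 4/7)

P1 indiff ⇒ q·0+(1-q)·8 = q·6+(1-q)·0 ⇒ q(-6) = (1-q)(-8) ⇒ q = 4/7
P2 indiff ⇒ p·8+(1-p)·5 = p·3+(1-p)·7 ⇒ p(5) = (1-p)(2) ⇒ p = 2/7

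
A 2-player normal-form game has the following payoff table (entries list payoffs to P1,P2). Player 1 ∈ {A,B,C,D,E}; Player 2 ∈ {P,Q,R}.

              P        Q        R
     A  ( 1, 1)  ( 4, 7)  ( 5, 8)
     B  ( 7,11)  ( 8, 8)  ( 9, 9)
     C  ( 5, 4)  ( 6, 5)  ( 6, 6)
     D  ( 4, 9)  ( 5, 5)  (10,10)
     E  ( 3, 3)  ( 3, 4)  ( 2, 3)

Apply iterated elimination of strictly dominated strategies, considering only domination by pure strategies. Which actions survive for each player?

IESDS → P1:{B,D} P2:{P,R}

P1 drop A (B beats it: P:7>1 Q:8>4 R:9>5)
P1 drop C (B beats it: P:7>5 Q:8>6 R:9>6)
P1 drop E (B beats it: P:7>3 Q:8>3 R:9>2)
P2 drop Q (P beats it: B:11>8 D:9>5)
P1→{B,D} P2→{P,R}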